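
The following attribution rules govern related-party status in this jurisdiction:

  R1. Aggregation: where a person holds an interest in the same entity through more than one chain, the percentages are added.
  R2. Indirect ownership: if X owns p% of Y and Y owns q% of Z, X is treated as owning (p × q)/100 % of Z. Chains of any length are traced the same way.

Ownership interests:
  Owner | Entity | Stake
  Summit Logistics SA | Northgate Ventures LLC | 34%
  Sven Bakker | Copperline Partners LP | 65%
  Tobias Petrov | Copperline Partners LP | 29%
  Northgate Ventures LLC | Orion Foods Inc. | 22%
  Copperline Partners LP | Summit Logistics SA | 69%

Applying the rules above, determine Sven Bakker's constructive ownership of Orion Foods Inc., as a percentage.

Chain via Copperline Partners LP → Summit Logistics SA → Northgate Ventures LLC (R2): 65% × 69% × 34% × 22% = 3.35478% of Orion Foods Inc.

3.35478%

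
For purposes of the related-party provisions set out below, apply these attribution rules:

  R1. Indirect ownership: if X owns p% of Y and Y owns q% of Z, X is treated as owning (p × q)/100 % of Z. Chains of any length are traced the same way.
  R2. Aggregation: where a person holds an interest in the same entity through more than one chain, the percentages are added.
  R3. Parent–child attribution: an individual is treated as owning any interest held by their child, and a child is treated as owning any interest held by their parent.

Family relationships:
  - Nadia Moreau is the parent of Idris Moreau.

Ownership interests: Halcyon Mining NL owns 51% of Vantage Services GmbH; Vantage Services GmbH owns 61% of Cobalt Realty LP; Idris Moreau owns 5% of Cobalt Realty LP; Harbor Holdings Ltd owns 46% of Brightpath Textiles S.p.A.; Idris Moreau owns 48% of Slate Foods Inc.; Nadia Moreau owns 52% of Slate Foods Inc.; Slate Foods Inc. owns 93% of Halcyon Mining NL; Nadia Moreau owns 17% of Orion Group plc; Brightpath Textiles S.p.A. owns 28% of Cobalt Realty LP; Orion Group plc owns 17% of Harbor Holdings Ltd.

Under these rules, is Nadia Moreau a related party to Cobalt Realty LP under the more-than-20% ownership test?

Yes

By parent–child attribution (R3), Nadia Moreau is treated as also owning Idris Moreau's interest in Slate Foods Inc, giving 52% + 48% = 100%.
By parent–child attribution (R3), Nadia Moreau is treated as owning Idris Moreau's 5% interest in Cobalt Realty LP.
Chain via Slate Foods Inc. → Halcyon Mining NL → Vantage Services GmbH (R1): 100% × 93% × 51% × 61% = 28.9323% of Cobalt Realty LP.
Chain via Orion Group plc → Harbor Holdings Ltd → Brightpath Textiles S.p.A. (R1): 17% × 17% × 46% × 28% = 0.372232% of Cobalt Realty LP.
Direct interest in Cobalt Realty LP: 5%.
Aggregating (R2): 28.9323% + 0.372232% + 5% = 34.304532%.
34.304532% exceeds the 20% threshold, so Nadia is a related party to Cobalt Realty LP.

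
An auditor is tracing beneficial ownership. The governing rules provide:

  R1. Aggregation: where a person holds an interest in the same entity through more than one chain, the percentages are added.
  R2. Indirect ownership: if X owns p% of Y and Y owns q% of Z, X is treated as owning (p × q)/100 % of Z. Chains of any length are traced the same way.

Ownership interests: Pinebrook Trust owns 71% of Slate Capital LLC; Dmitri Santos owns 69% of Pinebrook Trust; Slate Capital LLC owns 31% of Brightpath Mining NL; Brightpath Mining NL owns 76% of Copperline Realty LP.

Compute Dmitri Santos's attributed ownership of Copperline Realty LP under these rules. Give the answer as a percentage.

Chain via Pinebrook Trust → Slate Capital LLC → Brightpath Mining NL (R2): 69% × 71% × 31% × 76% = 11.542044% of Copperline Realty LP.

11.542044%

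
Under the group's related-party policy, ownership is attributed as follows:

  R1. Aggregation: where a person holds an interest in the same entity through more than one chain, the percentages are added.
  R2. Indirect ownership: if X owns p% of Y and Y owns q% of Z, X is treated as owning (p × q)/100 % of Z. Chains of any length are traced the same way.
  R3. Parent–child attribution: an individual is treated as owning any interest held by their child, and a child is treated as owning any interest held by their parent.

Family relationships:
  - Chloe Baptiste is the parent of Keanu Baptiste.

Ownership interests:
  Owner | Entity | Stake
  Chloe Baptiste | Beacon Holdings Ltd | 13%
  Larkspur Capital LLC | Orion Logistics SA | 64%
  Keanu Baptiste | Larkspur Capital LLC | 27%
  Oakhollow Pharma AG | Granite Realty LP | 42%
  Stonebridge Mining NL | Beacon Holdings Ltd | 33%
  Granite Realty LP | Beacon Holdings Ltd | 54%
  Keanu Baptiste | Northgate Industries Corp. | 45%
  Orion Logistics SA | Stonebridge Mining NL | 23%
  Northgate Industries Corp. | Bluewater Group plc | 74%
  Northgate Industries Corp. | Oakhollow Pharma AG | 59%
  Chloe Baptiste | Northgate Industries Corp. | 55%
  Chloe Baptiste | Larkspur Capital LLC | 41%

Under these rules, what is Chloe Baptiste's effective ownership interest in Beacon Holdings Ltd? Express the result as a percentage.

By parent–child attribution (R3), Chloe Baptiste is treated as also owning Keanu Baptiste's interest in Northgate Industries Corp, giving 55% + 45% = 100%.
By parent–child attribution (R3), Chloe Baptiste is treated as also owning Keanu Baptiste's interest in Larkspur Capital LLC, giving 41% + 27% = 68%.
Chain via Northgate Industries Corp. → Oakhollow Pharma AG → Granite Realty LP (R2): 100% × 59% × 42% × 54% = 13.3812% of Beacon Holdings Ltd.
Chain via Larkspur Capital LLC → Orion Logistics SA → Stonebridge Mining NL (R2): 68% × 64% × 23% × 33% = 3.303168% of Beacon Holdings Ltd.
Direct interest in Beacon Holdings Ltd: 13%.
Aggregating (R1): 13.3812% + 3.303168% + 13% = 29.684368%.

29.684368%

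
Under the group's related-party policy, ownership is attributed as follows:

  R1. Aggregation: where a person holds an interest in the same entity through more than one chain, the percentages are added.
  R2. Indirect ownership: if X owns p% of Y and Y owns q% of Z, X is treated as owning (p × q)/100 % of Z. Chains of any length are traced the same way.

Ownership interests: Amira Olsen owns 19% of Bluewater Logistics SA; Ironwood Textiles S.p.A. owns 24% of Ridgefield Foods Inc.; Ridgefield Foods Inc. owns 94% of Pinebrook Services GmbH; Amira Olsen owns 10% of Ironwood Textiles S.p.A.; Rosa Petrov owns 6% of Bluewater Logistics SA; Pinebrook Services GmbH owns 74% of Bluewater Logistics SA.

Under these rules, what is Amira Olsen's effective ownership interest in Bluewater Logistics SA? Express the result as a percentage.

Chain via Ironwood Textiles S.p.A. → Ridgefield Foods Inc. → Pinebrook Services GmbH (R2): 10% × 24% × 94% × 74% = 1.66944% of Bluewater Logistics SA.
Direct interest in Bluewater Logistics SA: 19%.
Aggregating (R1): 1.66944% + 19% = 20.66944%.

20.66944%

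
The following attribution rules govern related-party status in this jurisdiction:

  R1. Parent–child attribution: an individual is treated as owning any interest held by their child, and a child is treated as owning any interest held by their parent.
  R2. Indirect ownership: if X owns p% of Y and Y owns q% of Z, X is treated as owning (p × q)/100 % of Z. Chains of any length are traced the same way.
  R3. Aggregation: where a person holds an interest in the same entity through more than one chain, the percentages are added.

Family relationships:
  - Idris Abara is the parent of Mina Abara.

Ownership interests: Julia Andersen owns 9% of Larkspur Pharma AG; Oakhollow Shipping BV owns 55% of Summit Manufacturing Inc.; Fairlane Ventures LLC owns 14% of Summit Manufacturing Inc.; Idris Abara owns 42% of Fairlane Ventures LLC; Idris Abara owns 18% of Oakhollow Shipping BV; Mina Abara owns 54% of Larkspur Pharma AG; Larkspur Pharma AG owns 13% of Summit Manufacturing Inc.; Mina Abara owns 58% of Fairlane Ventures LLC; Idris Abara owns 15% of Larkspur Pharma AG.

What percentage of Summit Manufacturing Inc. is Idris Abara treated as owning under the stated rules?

By parent–child attribution (R1), Idris Abara is treated as also owning Mina Abara's interest in Larkspur Pharma AG, giving 15% + 54% = 69%.
By parent–child attribution (R1), Idris Abara is treated as also owning Mina Abara's interest in Fairlane Ventures LLC, giving 42% + 58% = 100%.
Chain via Larkspur Pharma AG (R2): 69% × 13% = 8.97% of Summit Manufacturing Inc.
Chain via Oakhollow Shipping BV (R2): 18% × 55% = 9.9% of Summit Manufacturing Inc.
Chain via Fairlane Ventures LLC (R2): 100% × 14% = 14% of Summit Manufacturing Inc.
Aggregating (R3): 8.97% + 9.9% + 14% = 32.87%.

32.87%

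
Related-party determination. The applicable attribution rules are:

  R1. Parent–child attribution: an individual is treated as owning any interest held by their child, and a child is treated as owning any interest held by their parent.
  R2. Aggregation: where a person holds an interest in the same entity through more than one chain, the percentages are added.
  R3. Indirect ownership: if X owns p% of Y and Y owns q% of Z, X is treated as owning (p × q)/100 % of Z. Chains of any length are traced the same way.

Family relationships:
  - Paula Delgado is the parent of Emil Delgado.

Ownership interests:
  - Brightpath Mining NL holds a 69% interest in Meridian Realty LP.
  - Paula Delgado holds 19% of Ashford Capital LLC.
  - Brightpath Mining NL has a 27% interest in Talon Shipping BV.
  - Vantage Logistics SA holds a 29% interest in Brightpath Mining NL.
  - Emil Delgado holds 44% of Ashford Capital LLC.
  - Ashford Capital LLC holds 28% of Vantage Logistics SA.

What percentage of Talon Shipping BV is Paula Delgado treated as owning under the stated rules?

By parent–child attribution (R1), Paula Delgado is treated as also owning Emil Delgado's interest in Ashford Capital LLC, giving 19% + 44% = 63%.
Chain via Ashford Capital LLC → Vantage Logistics SA → Brightpath Mining NL (R3): 63% × 28% × 29% × 27% = 1.381212% of Talon Shipping BV.

1.381212%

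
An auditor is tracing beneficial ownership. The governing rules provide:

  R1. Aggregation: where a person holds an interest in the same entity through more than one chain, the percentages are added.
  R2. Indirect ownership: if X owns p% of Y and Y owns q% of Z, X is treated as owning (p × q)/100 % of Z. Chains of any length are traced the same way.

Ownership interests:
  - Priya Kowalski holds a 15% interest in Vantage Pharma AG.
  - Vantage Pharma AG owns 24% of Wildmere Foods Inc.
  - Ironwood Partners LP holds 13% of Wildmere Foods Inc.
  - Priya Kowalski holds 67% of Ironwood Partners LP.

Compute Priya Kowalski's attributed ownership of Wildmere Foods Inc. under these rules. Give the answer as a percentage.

Chain via Ironwood Partners LP (R2): 67% × 13% = 8.71% of Wildmere Foods Inc.
Chain via Vantage Pharma AG (R2): 15% × 24% = 3.6% of Wildmere Foods Inc.
Aggregating (R1): 8.71% + 3.6% = 12.31%.

12.31%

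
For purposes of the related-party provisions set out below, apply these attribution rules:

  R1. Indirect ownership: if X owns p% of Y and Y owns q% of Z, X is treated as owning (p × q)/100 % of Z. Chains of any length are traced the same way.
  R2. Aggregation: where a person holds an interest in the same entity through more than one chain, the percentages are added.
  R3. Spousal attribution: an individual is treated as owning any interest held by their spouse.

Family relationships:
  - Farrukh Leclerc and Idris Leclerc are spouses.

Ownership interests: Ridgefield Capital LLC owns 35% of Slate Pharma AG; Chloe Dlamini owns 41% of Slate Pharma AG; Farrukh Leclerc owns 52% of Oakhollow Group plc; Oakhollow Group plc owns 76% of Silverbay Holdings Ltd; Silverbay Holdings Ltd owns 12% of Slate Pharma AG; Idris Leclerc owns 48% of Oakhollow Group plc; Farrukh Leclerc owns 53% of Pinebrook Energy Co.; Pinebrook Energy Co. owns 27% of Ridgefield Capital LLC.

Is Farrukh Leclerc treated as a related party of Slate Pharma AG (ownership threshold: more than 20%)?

No

By spousal attribution (R3), Farrukh Leclerc is treated as also owning Idris Leclerc's interest in Oakhollow Group plc, giving 52% + 48% = 100%.
Chain via Pinebrook Energy Co. → Ridgefield Capital LLC (R1): 53% × 27% × 35% = 5.0085% of Slate Pharma AG.
Chain via Oakhollow Group plc → Silverbay Holdings Ltd (R1): 100% × 76% × 12% = 9.12% of Slate Pharma AG.
Aggregating (R2): 5.0085% + 9.12% = 14.1285%.
14.1285% does not exceed the 20% threshold, so Farrukh is not a related party to Slate Pharma AG.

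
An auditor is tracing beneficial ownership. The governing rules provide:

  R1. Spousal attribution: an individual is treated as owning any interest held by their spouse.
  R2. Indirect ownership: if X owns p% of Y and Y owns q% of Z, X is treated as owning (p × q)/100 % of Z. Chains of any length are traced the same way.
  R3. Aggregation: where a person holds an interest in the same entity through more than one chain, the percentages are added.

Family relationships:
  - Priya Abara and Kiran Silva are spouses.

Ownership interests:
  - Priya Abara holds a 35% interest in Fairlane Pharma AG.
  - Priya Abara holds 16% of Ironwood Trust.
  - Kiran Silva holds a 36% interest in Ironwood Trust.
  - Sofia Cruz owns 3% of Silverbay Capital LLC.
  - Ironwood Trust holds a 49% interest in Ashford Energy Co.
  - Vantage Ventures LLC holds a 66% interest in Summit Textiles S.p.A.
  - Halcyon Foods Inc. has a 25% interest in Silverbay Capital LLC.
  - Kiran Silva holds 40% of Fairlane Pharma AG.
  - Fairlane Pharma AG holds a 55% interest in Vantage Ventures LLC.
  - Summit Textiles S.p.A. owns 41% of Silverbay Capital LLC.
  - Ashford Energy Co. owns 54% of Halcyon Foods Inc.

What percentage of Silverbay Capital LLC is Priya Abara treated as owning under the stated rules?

14.60205%

By spousal attribution (R1), Priya Abara is treated as also owning Kiran Silva's interest in Ironwood Trust, giving 16% + 36% = 52%.
By spousal attribution (R1), Priya Abara is treated as also owning Kiran Silva's interest in Fairlane Pharma AG, giving 35% + 40% = 75%.
Chain via Ironwood Trust → Ashford Energy Co. → Halcyon Foods Inc. (R2): 52% × 49% × 54% × 25% = 3.4398% of Silverbay Capital LLC.
Chain via Fairlane Pharma AG → Vantage Ventures LLC → Summit Textiles S.p.A. (R2): 75% × 55% × 66% × 41% = 11.16225% of Silverbay Capital LLC.
Aggregating (R3): 3.4398% + 11.16225% = 14.60205%.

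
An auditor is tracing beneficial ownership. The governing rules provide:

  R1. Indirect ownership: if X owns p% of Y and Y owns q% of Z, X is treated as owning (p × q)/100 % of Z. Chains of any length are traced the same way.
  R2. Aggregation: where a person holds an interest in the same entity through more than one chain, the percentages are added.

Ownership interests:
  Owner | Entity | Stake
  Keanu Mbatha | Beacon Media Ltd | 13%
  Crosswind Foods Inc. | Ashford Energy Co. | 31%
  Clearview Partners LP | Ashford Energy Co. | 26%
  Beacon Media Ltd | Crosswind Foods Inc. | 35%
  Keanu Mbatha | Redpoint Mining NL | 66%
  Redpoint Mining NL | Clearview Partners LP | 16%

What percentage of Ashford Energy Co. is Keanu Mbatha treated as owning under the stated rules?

Chain via Redpoint Mining NL → Clearview Partners LP (R1): 66% × 16% × 26% = 2.7456% of Ashford Energy Co.
Chain via Beacon Media Ltd → Crosswind Foods Inc. (R1): 13% × 35% × 31% = 1.4105% of Ashford Energy Co.
Aggregating (R2): 2.7456% + 1.4105% = 4.1561%.

4.1561%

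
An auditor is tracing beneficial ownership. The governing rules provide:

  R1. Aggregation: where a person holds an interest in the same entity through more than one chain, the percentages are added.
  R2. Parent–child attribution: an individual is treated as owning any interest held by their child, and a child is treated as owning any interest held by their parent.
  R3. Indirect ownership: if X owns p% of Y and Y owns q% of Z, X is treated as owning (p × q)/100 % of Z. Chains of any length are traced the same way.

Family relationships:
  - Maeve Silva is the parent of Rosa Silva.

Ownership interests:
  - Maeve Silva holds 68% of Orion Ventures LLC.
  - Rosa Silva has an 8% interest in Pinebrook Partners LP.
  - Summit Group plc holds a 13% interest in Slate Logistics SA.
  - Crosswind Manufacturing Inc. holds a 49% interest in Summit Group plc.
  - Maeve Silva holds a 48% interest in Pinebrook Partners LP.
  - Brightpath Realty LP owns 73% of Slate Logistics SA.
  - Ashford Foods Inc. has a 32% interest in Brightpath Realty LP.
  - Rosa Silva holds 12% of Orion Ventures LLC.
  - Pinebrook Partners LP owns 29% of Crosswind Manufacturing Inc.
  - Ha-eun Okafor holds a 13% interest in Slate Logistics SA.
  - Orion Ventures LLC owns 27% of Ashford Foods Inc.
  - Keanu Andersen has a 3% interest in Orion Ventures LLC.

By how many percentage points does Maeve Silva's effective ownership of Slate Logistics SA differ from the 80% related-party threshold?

73.919752

By parent–child attribution (R2), Maeve Silva is treated as also owning Rosa Silva's interest in Pinebrook Partners LP, giving 48% + 8% = 56%.
By parent–child attribution (R2), Maeve Silva is treated as also owning Rosa Silva's interest in Orion Ventures LLC, giving 68% + 12% = 80%.
Chain via Pinebrook Partners LP → Crosswind Manufacturing Inc. → Summit Group plc (R3): 56% × 29% × 49% × 13% = 1.034488% of Slate Logistics SA.
Chain via Orion Ventures LLC → Ashford Foods Inc. → Brightpath Realty LP (R3): 80% × 27% × 32% × 73% = 5.04576% of Slate Logistics SA.
Aggregating (R1): 1.034488% + 5.04576% = 6.080248%.
6.080248% falls short of the 80% threshold by 73.919752 percentage points.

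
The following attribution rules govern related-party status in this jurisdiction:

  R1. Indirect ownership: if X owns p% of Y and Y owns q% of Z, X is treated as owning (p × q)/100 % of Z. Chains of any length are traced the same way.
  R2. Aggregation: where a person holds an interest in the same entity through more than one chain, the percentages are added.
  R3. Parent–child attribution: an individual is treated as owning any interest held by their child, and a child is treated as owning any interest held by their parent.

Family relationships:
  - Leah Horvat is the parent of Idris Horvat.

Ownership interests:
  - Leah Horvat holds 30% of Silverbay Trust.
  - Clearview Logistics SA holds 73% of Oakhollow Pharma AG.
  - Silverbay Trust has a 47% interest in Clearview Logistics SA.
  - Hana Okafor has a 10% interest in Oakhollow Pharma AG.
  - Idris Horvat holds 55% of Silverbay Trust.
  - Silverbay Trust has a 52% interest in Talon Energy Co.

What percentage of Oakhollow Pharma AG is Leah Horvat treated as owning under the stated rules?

By parent–child attribution (R3), Leah Horvat is treated as also owning Idris Horvat's interest in Silverbay Trust, giving 30% + 55% = 85%.
Chain via Silverbay Trust → Clearview Logistics SA (R1): 85% × 47% × 73% = 29.1635% of Oakhollow Pharma AG.

29.1635%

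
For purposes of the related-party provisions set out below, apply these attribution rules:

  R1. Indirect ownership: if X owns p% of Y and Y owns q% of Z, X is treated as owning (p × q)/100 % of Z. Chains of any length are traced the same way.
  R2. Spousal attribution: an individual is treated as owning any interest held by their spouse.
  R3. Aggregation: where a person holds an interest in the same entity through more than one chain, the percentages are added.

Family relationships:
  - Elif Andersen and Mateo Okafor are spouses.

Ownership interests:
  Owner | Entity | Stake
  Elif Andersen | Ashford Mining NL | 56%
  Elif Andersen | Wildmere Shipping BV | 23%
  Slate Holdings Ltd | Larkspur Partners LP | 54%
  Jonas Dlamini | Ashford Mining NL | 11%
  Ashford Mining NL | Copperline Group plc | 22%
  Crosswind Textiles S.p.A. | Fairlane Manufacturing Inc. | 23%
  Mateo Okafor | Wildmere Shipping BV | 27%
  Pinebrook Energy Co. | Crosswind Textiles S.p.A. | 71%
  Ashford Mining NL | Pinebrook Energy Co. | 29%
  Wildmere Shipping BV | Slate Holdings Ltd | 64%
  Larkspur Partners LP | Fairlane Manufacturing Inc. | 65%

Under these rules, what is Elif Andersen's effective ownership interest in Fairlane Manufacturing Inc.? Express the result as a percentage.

By spousal attribution (R2), Elif Andersen is treated as also owning Mateo Okafor's interest in Wildmere Shipping BV, giving 23% + 27% = 50%.
Chain via Ashford Mining NL → Pinebrook Energy Co. → Crosswind Textiles S.p.A. (R1): 56% × 29% × 71% × 23% = 2.651992% of Fairlane Manufacturing Inc.
Chain via Wildmere Shipping BV → Slate Holdings Ltd → Larkspur Partners LP (R1): 50% × 64% × 54% × 65% = 11.232% of Fairlane Manufacturing Inc.
Aggregating (R3): 2.651992% + 11.232% = 13.883992%.

13.883992%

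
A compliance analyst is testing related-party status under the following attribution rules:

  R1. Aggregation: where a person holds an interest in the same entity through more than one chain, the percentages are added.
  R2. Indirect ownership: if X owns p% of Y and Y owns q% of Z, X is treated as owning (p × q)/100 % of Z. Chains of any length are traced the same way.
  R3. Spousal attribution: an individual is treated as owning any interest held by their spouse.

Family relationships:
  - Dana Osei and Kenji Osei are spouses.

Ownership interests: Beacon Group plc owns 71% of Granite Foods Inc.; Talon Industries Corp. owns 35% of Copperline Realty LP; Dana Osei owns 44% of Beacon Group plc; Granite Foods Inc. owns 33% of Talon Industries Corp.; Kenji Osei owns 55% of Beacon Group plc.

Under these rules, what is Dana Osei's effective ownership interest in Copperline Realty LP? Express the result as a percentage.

By spousal attribution (R3), Dana Osei is treated as also owning Kenji Osei's interest in Beacon Group plc, giving 44% + 55% = 99%.
Chain via Beacon Group plc → Granite Foods Inc. → Talon Industries Corp. (R2): 99% × 71% × 33% × 35% = 8.118495% of Copperline Realty LP.

8.118495%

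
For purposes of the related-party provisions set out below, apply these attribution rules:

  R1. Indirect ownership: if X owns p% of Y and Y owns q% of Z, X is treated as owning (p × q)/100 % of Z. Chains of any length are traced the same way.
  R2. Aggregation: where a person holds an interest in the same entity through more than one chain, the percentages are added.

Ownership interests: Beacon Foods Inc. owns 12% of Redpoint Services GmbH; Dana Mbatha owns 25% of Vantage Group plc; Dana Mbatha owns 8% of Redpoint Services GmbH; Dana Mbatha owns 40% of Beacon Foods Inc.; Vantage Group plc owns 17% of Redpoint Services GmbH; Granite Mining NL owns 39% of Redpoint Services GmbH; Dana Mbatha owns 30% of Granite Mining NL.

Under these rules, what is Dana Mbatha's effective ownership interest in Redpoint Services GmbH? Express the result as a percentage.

28.75%

Chain via Granite Mining NL (R1): 30% × 39% = 11.7% of Redpoint Services GmbH.
Chain via Vantage Group plc (R1): 25% × 17% = 4.25% of Redpoint Services GmbH.
Chain via Beacon Foods Inc. (R1): 40% × 12% = 4.8% of Redpoint Services GmbH.
Direct interest in Redpoint Services GmbH: 8%.
Aggregating (R2): 11.7% + 4.25% + 4.8% + 8% = 28.75%.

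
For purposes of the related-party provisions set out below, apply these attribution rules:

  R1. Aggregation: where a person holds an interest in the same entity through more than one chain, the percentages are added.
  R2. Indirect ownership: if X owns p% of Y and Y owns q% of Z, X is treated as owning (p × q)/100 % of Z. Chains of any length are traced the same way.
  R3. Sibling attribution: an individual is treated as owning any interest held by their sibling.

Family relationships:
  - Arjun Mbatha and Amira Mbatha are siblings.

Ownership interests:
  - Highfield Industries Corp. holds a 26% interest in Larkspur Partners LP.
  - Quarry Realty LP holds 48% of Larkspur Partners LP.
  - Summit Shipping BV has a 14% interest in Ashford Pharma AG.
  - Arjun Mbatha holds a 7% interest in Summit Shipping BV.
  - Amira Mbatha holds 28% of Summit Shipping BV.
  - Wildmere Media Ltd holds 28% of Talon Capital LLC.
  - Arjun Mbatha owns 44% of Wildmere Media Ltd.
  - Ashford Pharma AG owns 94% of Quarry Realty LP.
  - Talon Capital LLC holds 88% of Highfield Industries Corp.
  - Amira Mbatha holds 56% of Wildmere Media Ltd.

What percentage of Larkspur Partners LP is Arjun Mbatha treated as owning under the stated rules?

By sibling attribution (R3), Arjun Mbatha is treated as also owning Amira Mbatha's interest in Summit Shipping BV, giving 7% + 28% = 35%.
By sibling attribution (R3), Arjun Mbatha is treated as also owning Amira Mbatha's interest in Wildmere Media Ltd, giving 44% + 56% = 100%.
Chain via Summit Shipping BV → Ashford Pharma AG → Quarry Realty LP (R2): 35% × 14% × 94% × 48% = 2.21088% of Larkspur Partners LP.
Chain via Wildmere Media Ltd → Talon Capital LLC → Highfield Industries Corp. (R2): 100% × 28% × 88% × 26% = 6.4064% of Larkspur Partners LP.
Aggregating (R1): 2.21088% + 6.4064% = 8.61728%.

8.61728%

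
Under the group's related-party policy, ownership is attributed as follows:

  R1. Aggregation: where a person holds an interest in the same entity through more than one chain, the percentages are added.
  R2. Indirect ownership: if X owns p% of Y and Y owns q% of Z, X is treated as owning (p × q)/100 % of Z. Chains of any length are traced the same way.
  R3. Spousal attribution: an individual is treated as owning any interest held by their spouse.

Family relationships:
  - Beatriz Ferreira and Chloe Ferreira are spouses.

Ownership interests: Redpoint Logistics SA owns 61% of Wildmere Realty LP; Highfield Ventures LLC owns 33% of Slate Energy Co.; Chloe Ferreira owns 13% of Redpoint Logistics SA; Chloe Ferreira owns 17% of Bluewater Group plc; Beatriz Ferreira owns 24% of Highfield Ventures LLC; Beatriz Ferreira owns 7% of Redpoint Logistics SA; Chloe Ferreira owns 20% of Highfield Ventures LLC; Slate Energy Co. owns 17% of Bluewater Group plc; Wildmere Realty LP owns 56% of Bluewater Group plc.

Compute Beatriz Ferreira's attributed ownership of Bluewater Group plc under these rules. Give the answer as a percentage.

26.3004%

By spousal attribution (R3), Beatriz Ferreira is treated as also owning Chloe Ferreira's interest in Highfield Ventures LLC, giving 24% + 20% = 44%.
By spousal attribution (R3), Beatriz Ferreira is treated as also owning Chloe Ferreira's interest in Redpoint Logistics SA, giving 7% + 13% = 20%.
By spousal attribution (R3), Beatriz Ferreira is treated as owning Chloe Ferreira's 17% interest in Bluewater Group plc.
Chain via Highfield Ventures LLC → Slate Energy Co. (R2): 44% × 33% × 17% = 2.4684% of Bluewater Group plc.
Chain via Redpoint Logistics SA → Wildmere Realty LP (R2): 20% × 61% × 56% = 6.832% of Bluewater Group plc.
Direct interest in Bluewater Group plc: 17%.
Aggregating (R1): 2.4684% + 6.832% + 17% = 26.3004%.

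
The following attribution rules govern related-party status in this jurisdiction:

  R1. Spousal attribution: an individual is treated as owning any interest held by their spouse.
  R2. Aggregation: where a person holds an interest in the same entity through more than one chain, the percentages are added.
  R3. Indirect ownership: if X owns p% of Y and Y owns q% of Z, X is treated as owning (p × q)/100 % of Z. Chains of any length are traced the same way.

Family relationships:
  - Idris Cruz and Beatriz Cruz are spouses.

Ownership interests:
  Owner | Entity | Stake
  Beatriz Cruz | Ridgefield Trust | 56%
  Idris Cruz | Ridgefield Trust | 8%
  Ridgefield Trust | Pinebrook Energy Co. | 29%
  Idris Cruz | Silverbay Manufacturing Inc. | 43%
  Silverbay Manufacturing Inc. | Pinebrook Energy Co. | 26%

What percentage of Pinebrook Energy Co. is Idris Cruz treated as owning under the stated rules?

29.74%

By spousal attribution (R1), Idris Cruz is treated as also owning Beatriz Cruz's interest in Ridgefield Trust, giving 8% + 56% = 64%.
Chain via Silverbay Manufacturing Inc. (R3): 43% × 26% = 11.18% of Pinebrook Energy Co.
Chain via Ridgefield Trust (R3): 64% × 29% = 18.56% of Pinebrook Energy Co.
Aggregating (R2): 11.18% + 18.56% = 29.74%.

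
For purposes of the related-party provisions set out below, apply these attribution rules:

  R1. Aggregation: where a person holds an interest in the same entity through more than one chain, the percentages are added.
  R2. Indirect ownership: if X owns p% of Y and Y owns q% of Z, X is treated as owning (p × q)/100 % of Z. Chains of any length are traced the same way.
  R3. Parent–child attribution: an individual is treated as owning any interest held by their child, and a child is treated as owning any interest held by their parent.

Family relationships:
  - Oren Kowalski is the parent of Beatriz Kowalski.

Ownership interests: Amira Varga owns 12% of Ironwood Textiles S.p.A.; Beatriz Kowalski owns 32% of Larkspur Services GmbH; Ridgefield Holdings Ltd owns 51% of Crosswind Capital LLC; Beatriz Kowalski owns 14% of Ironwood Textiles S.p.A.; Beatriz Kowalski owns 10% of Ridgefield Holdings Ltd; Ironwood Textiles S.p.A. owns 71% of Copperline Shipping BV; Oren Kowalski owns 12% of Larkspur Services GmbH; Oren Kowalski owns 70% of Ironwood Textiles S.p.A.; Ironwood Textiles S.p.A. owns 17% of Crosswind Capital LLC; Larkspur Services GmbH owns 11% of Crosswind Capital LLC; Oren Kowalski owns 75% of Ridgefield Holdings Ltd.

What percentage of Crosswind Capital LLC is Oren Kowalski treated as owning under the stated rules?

By parent–child attribution (R3), Oren Kowalski is treated as also owning Beatriz Kowalski's interest in Ridgefield Holdings Ltd, giving 75% + 10% = 85%.
By parent–child attribution (R3), Oren Kowalski is treated as also owning Beatriz Kowalski's interest in Ironwood Textiles S.p.A, giving 70% + 14% = 84%.
By parent–child attribution (R3), Oren Kowalski is treated as also owning Beatriz Kowalski's interest in Larkspur Services GmbH, giving 12% + 32% = 44%.
Chain via Ridgefield Holdings Ltd (R2): 85% × 51% = 43.35% of Crosswind Capital LLC.
Chain via Ironwood Textiles S.p.A. (R2): 84% × 17% = 14.28% of Crosswind Capital LLC.
Chain via Larkspur Services GmbH (R2): 44% × 11% = 4.84% of Crosswind Capital LLC.
Aggregating (R1): 43.35% + 14.28% + 4.84% = 62.47%.

62.47%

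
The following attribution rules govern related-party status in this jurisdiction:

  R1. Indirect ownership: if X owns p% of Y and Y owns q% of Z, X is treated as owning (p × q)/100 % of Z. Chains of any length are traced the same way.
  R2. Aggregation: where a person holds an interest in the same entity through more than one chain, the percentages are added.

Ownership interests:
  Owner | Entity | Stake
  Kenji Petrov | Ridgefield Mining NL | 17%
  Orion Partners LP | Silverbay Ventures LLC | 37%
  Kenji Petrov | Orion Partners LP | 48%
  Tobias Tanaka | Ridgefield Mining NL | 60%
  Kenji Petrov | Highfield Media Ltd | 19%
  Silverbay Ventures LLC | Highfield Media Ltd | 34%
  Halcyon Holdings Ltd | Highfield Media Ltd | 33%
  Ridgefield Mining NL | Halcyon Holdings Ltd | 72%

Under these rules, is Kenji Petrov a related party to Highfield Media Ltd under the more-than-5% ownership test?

Yes

Chain via Ridgefield Mining NL → Halcyon Holdings Ltd (R1): 17% × 72% × 33% = 4.0392% of Highfield Media Ltd.
Chain via Orion Partners LP → Silverbay Ventures LLC (R1): 48% × 37% × 34% = 6.0384% of Highfield Media Ltd.
Direct interest in Highfield Media Ltd: 19%.
Aggregating (R2): 4.0392% + 6.0384% + 19% = 29.0776%.
29.0776% exceeds the 5% threshold, so Kenji is a related party to Highfield Media Ltd.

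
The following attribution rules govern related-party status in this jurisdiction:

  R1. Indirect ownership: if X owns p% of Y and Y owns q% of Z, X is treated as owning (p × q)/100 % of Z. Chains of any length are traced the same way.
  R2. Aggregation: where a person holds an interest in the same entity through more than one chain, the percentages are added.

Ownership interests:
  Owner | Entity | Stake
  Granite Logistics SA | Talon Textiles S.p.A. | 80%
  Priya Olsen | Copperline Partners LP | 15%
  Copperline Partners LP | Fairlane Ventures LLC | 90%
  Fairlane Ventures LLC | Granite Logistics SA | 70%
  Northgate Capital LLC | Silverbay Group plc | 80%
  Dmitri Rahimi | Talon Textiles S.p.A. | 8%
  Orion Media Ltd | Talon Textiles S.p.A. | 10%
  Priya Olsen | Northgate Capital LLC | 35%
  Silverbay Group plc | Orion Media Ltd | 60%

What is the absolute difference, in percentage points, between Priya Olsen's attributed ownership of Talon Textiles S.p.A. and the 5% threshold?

4.24

Chain via Copperline Partners LP → Fairlane Ventures LLC → Granite Logistics SA (R1): 15% × 90% × 70% × 80% = 7.56% of Talon Textiles S.p.A.
Chain via Northgate Capital LLC → Silverbay Group plc → Orion Media Ltd (R1): 35% × 80% × 60% × 10% = 1.68% of Talon Textiles S.p.A.
Aggregating (R2): 7.56% + 1.68% = 9.24%.
9.24% exceeds the 5% threshold by 4.24 percentage points.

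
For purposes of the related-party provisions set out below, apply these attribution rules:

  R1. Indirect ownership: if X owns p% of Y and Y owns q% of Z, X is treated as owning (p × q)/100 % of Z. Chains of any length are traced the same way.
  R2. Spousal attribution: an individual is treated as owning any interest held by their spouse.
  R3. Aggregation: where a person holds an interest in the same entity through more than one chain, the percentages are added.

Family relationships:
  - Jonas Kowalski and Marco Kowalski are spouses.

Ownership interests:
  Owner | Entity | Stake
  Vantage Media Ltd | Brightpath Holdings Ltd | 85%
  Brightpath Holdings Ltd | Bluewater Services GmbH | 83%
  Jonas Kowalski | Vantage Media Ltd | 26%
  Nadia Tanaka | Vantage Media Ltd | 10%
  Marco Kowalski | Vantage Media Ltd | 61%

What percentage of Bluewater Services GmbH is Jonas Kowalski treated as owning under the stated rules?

By spousal attribution (R2), Jonas Kowalski is treated as also owning Marco Kowalski's interest in Vantage Media Ltd, giving 26% + 61% = 87%.
Chain via Vantage Media Ltd → Brightpath Holdings Ltd (R1): 87% × 85% × 83% = 61.3785% of Bluewater Services GmbH.

61.3785%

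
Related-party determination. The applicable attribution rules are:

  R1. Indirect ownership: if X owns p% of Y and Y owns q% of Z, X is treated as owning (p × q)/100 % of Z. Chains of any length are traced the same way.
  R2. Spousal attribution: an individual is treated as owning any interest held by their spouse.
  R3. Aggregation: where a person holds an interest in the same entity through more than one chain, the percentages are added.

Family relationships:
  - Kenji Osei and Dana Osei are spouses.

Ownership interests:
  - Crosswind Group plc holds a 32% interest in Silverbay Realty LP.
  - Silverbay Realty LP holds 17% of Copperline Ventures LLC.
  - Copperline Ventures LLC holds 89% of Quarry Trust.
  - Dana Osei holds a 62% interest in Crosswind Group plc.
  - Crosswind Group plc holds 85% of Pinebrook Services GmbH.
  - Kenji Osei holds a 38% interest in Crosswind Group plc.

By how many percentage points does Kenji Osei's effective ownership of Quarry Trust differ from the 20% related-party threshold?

15.1584

By spousal attribution (R2), Kenji Osei is treated as also owning Dana Osei's interest in Crosswind Group plc, giving 38% + 62% = 100%.
Chain via Crosswind Group plc → Silverbay Realty LP → Copperline Ventures LLC (R1): 100% × 32% × 17% × 89% = 4.8416% of Quarry Trust.
4.8416% falls short of the 20% threshold by 15.1584 percentage points.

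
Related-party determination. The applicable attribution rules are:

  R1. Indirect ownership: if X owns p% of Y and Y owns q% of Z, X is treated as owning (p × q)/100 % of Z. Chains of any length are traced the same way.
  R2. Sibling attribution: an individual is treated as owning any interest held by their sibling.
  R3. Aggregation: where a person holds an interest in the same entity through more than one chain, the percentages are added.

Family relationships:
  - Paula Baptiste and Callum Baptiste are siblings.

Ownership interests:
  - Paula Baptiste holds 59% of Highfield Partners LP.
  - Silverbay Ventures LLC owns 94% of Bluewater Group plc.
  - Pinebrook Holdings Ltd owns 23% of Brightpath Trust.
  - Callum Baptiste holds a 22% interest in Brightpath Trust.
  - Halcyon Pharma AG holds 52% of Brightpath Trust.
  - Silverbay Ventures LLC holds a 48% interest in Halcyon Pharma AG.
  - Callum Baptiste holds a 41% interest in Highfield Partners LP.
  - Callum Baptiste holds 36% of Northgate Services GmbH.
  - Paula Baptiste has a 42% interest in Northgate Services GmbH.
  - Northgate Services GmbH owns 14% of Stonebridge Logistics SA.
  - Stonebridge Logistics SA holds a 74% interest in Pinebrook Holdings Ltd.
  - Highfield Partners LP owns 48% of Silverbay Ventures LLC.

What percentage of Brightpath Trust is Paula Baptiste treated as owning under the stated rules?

35.839384%

By sibling attribution (R2), Paula Baptiste is treated as also owning Callum Baptiste's interest in Highfield Partners LP, giving 59% + 41% = 100%.
By sibling attribution (R2), Paula Baptiste is treated as also owning Callum Baptiste's interest in Northgate Services GmbH, giving 42% + 36% = 78%.
By sibling attribution (R2), Paula Baptiste is treated as owning Callum Baptiste's 22% interest in Brightpath Trust.
Chain via Highfield Partners LP → Silverbay Ventures LLC → Halcyon Pharma AG (R1): 100% × 48% × 48% × 52% = 11.9808% of Brightpath Trust.
Chain via Northgate Services GmbH → Stonebridge Logistics SA → Pinebrook Holdings Ltd (R1): 78% × 14% × 74% × 23% = 1.858584% of Brightpath Trust.
Direct interest in Brightpath Trust: 22%.
Aggregating (R3): 11.9808% + 1.858584% + 22% = 35.839384%.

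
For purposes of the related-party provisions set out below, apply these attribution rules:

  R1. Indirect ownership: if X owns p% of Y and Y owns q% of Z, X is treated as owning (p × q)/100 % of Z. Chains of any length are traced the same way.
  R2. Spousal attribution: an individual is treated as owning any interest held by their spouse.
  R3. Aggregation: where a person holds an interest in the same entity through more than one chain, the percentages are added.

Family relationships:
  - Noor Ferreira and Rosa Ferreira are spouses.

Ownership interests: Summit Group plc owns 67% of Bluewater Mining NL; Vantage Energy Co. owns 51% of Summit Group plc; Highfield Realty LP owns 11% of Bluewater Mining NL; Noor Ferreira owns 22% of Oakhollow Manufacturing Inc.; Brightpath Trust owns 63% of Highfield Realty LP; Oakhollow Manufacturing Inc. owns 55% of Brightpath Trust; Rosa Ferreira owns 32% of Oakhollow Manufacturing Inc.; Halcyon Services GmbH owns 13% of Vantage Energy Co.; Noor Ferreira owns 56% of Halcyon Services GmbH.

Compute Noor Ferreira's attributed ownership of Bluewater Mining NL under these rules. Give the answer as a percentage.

By spousal attribution (R2), Noor Ferreira is treated as also owning Rosa Ferreira's interest in Oakhollow Manufacturing Inc, giving 22% + 32% = 54%.
Chain via Halcyon Services GmbH → Vantage Energy Co. → Summit Group plc (R1): 56% × 13% × 51% × 67% = 2.487576% of Bluewater Mining NL.
Chain via Oakhollow Manufacturing Inc. → Brightpath Trust → Highfield Realty LP (R1): 54% × 55% × 63% × 11% = 2.05821% of Bluewater Mining NL.
Aggregating (R3): 2.487576% + 2.05821% = 4.545786%.

4.545786%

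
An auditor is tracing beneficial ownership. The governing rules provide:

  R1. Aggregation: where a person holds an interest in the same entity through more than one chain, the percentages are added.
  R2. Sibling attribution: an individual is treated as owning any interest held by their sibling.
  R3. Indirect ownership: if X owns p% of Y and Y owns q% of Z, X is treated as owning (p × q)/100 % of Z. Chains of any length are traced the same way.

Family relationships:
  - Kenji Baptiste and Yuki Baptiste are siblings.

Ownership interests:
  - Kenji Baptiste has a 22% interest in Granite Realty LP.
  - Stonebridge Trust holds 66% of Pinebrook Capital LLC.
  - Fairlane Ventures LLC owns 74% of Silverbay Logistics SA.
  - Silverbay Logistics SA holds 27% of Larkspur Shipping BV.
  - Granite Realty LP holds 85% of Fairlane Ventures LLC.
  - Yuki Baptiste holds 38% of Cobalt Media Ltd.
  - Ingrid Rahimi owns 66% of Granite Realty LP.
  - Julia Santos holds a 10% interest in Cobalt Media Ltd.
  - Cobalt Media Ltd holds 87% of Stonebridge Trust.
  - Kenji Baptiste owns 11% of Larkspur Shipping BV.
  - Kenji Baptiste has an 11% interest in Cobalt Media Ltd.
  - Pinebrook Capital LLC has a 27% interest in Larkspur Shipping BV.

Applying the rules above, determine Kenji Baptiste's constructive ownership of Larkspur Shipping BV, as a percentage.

22.332926%

By sibling attribution (R2), Kenji Baptiste is treated as also owning Yuki Baptiste's interest in Cobalt Media Ltd, giving 11% + 38% = 49%.
Chain via Cobalt Media Ltd → Stonebridge Trust → Pinebrook Capital LLC (R3): 49% × 87% × 66% × 27% = 7.596666% of Larkspur Shipping BV.
Chain via Granite Realty LP → Fairlane Ventures LLC → Silverbay Logistics SA (R3): 22% × 85% × 74% × 27% = 3.73626% of Larkspur Shipping BV.
Direct interest in Larkspur Shipping BV: 11%.
Aggregating (R1): 7.596666% + 3.73626% + 11% = 22.332926%.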